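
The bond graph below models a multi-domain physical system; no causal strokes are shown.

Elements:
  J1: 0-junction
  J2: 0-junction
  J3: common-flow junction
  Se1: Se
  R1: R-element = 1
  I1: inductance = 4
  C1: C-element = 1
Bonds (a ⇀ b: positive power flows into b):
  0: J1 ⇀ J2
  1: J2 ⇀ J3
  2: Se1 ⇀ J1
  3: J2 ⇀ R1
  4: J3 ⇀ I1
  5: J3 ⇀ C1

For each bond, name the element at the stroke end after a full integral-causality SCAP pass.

bond 2 |J1  (Se1 (Se) sets effort on bond)
bond 0 |J2  (0-jn J1 has e-setter on 2)
bond 1 |J3  (common-e at J2 fixed by 0)
bond 3 |R1  (0-jn J2 has e-setter on 0)
bond 4 |I1  (I1 integral (f out))
bond 5 |J3  (J3: bond 4 brought flow, rest push out)

#0 |J2
#1 |J3
#2 |J1
#3 |R1
#4 |I1
#5 |J3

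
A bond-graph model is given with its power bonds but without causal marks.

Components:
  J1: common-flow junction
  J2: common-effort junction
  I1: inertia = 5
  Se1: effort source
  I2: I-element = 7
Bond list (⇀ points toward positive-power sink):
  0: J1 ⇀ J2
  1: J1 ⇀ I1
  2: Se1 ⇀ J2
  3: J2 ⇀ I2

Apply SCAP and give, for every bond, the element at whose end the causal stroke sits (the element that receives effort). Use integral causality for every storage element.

#2 →J2  (source Se1 imposes e)
#0 →J1  (J2: bond 2 brought effort, rest push out)
#3 →I2  (common-e at J2 fixed by 2)
#1 →I1  (only one flow-in slot at J1)

b0 →J1
b1 →I1
b2 →J2
b3 →I2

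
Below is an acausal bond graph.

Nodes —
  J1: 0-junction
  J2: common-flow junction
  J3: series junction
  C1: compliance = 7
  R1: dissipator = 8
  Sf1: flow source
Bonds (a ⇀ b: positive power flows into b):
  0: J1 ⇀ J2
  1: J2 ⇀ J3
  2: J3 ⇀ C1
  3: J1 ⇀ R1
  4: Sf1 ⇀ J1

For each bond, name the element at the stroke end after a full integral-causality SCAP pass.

b0 stroke→J1
b1 stroke→J2
b2 stroke→J3
b3 stroke→R1
b4 stroke→Sf1

#4 |Sf1  (Sf1 fixes flow; stroke at Sf1)
#2 |J3  (prefer integral on C1)
#1 |J2  (closing 1-jn rule on J3)
#0 |J1  (closing 1-jn rule on J2)
#3 |R1  (J1 effort already set via bond 0)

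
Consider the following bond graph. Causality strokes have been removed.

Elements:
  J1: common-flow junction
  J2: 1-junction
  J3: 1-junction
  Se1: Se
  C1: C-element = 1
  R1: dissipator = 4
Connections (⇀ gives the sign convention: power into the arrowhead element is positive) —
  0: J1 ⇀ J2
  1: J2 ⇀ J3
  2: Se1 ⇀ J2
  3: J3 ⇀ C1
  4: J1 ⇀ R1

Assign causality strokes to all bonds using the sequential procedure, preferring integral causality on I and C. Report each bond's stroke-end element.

bond 0 |J1
bond 1 |J2
bond 2 |J2
bond 3 |J3
bond 4 |R1

b2 →J2  (Se1: effort source, stroke at far end)
b3 →J3  (C1: C, integral causality)
b1 →J2  (J3: last free bond brings flow in)
b0 →J1  (only one flow-in slot at J2)
b4 →R1  (J1: last free bond brings flow in)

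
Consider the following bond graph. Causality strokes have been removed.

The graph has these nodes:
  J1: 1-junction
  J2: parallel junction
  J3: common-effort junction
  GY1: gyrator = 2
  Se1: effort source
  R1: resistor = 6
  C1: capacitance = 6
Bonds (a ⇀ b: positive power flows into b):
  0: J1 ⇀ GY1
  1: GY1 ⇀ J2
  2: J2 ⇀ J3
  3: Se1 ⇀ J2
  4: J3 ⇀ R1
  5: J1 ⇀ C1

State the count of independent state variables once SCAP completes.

β3 stroke→J2  (Se1: effort source, stroke at far end)
β1 stroke→GY1  (J2: bond 3 brought effort, rest push out)
β2 stroke→J3  (0-jn J2 has e-setter on 3)
β4 stroke→R1  (0-jn J3 has e-setter on 2)
β0 stroke→GY1  (through GY1, causality inverts; strokes same side of GY1)
β5 stroke→J1  (common-f at J1 fixed by 0)

1  (C1 all integral)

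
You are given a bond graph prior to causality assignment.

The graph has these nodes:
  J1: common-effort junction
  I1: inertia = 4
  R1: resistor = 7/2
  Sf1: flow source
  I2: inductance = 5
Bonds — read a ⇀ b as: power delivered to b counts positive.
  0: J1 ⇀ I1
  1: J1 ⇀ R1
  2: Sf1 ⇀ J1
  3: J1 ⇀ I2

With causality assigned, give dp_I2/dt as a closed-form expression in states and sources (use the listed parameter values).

dp_I2/dt = 7*F_Sf1/2 - 7*p_I1/8 - 7*p_I2/10

β2 |Sf1  (Sf1: flow source, stroke at near end)
β0 |I1  (I1 outputs flow p/I1)
β3 |I2  (I2: I, integral causality)
β1 |J1  (J1: last free bond brings effort in)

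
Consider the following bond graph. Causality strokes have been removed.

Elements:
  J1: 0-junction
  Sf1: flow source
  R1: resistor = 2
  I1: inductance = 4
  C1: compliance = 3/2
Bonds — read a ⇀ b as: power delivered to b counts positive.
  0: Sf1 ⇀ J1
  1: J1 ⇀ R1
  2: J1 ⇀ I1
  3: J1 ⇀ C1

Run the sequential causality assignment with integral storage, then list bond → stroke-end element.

#0 →Sf1
#1 →R1
#2 →I1
#3 →J1

β0 stroke at Sf1  (Sf1 fixes flow; stroke at Sf1)
β2 stroke at I1  (I1 outputs flow p/I1)
β3 stroke at J1  (C1 integral (e out))
β1 stroke at R1  (0-jn J1 has e-setter on 3)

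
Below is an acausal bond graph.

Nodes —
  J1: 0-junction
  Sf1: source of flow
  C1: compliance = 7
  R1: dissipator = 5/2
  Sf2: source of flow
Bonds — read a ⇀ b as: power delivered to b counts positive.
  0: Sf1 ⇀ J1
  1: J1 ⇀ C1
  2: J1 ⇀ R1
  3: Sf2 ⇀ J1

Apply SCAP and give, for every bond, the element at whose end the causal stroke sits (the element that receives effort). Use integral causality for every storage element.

bond 0 →Sf1  (Sf1 fixes flow; stroke at Sf1)
bond 3 →Sf2  (source Sf2 imposes f)
bond 1 →J1  (C1 outputs effort q/C1)
bond 2 →R1  (J1: bond 1 brought effort, rest push out)

β0 |Sf1
β1 |J1
β2 |R1
β3 |Sf2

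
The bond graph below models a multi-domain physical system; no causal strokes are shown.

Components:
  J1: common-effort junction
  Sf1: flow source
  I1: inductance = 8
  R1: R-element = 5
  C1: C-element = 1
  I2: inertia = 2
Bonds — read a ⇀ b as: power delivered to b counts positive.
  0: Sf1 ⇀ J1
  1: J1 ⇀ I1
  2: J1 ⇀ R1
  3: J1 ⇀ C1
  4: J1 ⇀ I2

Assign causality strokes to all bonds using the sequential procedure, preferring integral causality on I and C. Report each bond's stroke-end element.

b0 stroke→Sf1  (Sf1 fixes flow; stroke at Sf1)
b1 stroke→I1  (I1 integral (f out))
b3 stroke→J1  (prefer integral on C1)
b2 stroke→R1  (common-e at J1 fixed by 3)
b4 stroke→I2  (J1: bond 3 brought effort, rest push out)

β0 stroke→Sf1
β1 stroke→I1
β2 stroke→R1
β3 stroke→J1
β4 stroke→I2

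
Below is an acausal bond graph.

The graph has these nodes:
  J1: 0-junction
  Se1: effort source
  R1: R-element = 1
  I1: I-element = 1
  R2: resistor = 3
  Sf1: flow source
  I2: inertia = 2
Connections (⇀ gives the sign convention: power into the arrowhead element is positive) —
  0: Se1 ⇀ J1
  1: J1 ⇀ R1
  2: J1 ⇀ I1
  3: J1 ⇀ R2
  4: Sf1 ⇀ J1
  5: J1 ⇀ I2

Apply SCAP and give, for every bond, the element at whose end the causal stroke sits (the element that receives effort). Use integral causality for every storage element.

#0 →J1
#1 →R1
#2 →I1
#3 →R2
#4 →Sf1
#5 →I2

β0 stroke at J1  (source Se1 imposes e)
β4 stroke at Sf1  (Sf1: flow source, stroke at near end)
β1 stroke at R1  (common-e at J1 fixed by 0)
β2 stroke at I1  (J1 effort already set via bond 0)
β3 stroke at R2  (J1 effort already set via bond 0)
β5 stroke at I2  (0-jn J1 has e-setter on 0)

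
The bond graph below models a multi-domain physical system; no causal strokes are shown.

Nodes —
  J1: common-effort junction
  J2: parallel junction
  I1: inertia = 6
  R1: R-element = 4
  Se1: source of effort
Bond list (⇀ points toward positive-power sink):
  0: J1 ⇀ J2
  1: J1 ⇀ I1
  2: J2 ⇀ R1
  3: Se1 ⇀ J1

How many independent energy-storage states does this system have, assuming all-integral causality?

#3 stroke→J1  (Se1 fixes effort; stroke away)
#0 stroke→J2  (common-e at J1 fixed by 3)
#1 stroke→I1  (common-e at J1 fixed by 3)
#2 stroke→R1  (J2 effort already set via bond 0)

1  (I1 all integral)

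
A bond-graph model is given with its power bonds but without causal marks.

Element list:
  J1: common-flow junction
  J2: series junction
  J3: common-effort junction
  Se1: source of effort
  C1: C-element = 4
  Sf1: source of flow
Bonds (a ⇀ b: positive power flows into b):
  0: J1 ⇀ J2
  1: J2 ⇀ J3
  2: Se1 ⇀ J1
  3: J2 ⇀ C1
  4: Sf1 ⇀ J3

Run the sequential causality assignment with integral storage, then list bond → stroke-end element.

b2 |J1  (Se1 (Se) sets effort on bond)
b4 |Sf1  (Sf1 fixes flow; stroke at Sf1)
b0 |J2  (J1 needs exactly one f-in)
b1 |J3  (J3: last free bond brings effort in)
b3 |J2  (J2 flow already set via bond 1)

β0 stroke→J2
β1 stroke→J3
β2 stroke→J1
β3 stroke→J2
β4 stroke→Sf1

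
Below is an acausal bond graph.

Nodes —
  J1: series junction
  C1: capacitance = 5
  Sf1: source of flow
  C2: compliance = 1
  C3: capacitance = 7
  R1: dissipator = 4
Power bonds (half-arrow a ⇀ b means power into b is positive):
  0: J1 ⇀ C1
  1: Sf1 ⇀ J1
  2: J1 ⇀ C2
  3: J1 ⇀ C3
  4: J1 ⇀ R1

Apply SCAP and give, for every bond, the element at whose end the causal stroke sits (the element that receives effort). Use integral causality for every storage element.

b1 →Sf1  (Sf1 (Sf) sets flow on bond)
b0 →J1  (common-f at J1 fixed by 1)
b2 →J1  (J1 flow already set via bond 1)
b3 →J1  (1-jn J1 has f-setter on 1)
b4 →J1  (1-jn J1 has f-setter on 1)

#0 |J1
#1 |Sf1
#2 |J1
#3 |J1
#4 |J1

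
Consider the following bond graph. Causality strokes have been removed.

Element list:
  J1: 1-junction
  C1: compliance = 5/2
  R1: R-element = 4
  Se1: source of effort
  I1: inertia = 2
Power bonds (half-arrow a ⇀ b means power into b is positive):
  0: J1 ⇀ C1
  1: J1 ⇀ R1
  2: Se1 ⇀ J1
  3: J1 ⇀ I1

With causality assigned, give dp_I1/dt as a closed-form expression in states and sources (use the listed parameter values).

b2 stroke→J1  (Se1 fixes effort; stroke away)
b0 stroke→J1  (C1 integral (e out))
b3 stroke→I1  (I1 integral (f out))
b1 stroke→J1  (J1: bond 3 brought flow, rest push out)

dp_I1/dt = E_Se1 - 2*p_I1 - 2*q_C1/5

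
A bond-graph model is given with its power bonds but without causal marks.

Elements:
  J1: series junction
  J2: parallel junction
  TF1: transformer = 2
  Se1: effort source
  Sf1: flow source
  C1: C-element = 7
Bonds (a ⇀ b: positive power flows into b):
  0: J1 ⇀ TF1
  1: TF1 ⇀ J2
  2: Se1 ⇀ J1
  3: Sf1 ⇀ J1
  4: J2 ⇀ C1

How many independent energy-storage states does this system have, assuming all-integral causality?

bond 2 |J1  (Se1 (Se) sets effort on bond)
bond 3 |Sf1  (Sf1: flow source, stroke at near end)
bond 0 |J1  (1-jn J1 has f-setter on 3)
bond 1 |TF1  (TF1: transformer flips bond 0)
bond 4 |J2  (J2: last free bond brings effort in)

1  (C1 all integral)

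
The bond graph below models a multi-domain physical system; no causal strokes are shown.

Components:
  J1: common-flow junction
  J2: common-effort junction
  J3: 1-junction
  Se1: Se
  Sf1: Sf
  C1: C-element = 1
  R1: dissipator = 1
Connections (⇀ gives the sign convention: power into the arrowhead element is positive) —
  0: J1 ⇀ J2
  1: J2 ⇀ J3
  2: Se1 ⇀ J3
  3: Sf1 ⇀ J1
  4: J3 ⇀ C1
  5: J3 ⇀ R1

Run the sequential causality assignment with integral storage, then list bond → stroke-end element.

bond 0 stroke at J1
bond 1 stroke at J2
bond 2 stroke at J3
bond 3 stroke at Sf1
bond 4 stroke at J3
bond 5 stroke at J3

#2 stroke→J3  (source Se1 imposes e)
#3 stroke→Sf1  (Sf1 fixes flow; stroke at Sf1)
#0 stroke→J1  (J1 flow already set via bond 3)
#1 stroke→J2  (only one effort-in slot at J2)
#4 stroke→J3  (J3: bond 1 brought flow, rest push out)
#5 stroke→J3  (common-f at J3 fixed by 1)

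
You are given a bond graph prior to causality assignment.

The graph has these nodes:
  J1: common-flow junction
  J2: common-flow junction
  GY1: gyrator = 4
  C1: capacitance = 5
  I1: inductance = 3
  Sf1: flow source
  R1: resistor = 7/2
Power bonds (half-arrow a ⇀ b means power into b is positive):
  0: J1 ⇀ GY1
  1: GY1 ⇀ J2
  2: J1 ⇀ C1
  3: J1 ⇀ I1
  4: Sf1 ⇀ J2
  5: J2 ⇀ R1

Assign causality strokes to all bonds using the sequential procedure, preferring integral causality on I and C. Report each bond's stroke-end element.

#0 stroke→J1
#1 stroke→J2
#2 stroke→J1
#3 stroke→I1
#4 stroke→Sf1
#5 stroke→J2

#4 stroke→Sf1  (source Sf1 imposes f)
#1 stroke→J2  (1-jn J2 has f-setter on 4)
#5 stroke→J2  (common-f at J2 fixed by 4)
#0 stroke→J1  (GY GY1: same side as bond 1)
#2 stroke→J1  (C1: C, integral causality)
#3 stroke→I1  (J1 needs exactly one f-in)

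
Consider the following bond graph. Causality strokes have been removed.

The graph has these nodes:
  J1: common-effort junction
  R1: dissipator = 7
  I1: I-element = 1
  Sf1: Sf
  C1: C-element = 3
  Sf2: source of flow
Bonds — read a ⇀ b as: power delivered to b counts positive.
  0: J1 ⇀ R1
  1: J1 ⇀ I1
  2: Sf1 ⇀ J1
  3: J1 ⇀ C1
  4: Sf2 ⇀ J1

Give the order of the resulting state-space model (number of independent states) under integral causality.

bond 2 |Sf1  (Sf1 fixes flow; stroke at Sf1)
bond 4 |Sf2  (Sf2 (Sf) sets flow on bond)
bond 1 |I1  (I1 outputs flow p/I1)
bond 3 |J1  (prefer integral on C1)
bond 0 |R1  (J1: bond 3 brought effort, rest push out)

2  (C1, I1 all integral)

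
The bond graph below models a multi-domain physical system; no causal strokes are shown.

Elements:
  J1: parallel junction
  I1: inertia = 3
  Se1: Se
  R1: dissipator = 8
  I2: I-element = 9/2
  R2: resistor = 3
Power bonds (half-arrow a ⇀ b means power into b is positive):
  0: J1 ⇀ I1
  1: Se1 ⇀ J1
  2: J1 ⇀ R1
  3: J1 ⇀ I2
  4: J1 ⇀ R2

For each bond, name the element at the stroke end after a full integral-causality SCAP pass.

bond 1 stroke at J1  (source Se1 imposes e)
bond 0 stroke at I1  (J1: bond 1 brought effort, rest push out)
bond 2 stroke at R1  (0-jn J1 has e-setter on 1)
bond 3 stroke at I2  (J1 effort already set via bond 1)
bond 4 stroke at R2  (J1: bond 1 brought effort, rest push out)

bond 0 stroke at I1
bond 1 stroke at J1
bond 2 stroke at R1
bond 3 stroke at I2
bond 4 stroke at R2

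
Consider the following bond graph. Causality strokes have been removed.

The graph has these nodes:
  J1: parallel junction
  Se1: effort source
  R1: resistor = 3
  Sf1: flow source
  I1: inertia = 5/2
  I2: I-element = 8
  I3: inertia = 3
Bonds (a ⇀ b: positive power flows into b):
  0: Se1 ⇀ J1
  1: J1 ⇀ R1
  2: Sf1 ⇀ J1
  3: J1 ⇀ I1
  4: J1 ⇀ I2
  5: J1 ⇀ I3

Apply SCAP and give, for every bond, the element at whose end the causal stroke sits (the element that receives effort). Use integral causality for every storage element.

bond 0 stroke at J1  (source Se1 imposes e)
bond 2 stroke at Sf1  (Sf1 fixes flow; stroke at Sf1)
bond 1 stroke at R1  (0-jn J1 has e-setter on 0)
bond 3 stroke at I1  (0-jn J1 has e-setter on 0)
bond 4 stroke at I2  (0-jn J1 has e-setter on 0)
bond 5 stroke at I3  (J1 effort already set via bond 0)

b0 →J1
b1 →R1
b2 →Sf1
b3 →I1
b4 →I2
b5 →I3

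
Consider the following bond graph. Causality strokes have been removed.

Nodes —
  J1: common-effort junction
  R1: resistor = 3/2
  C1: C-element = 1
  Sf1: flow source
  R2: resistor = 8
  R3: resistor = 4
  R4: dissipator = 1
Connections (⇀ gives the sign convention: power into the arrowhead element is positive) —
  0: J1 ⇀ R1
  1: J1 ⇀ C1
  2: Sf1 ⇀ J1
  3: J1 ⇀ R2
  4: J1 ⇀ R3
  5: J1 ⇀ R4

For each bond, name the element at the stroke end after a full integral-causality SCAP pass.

b2 stroke→Sf1  (source Sf1 imposes f)
b1 stroke→J1  (C1: C, integral causality)
b0 stroke→R1  (J1: bond 1 brought effort, rest push out)
b3 stroke→R2  (common-e at J1 fixed by 1)
b4 stroke→R3  (0-jn J1 has e-setter on 1)
b5 stroke→R4  (J1: bond 1 brought effort, rest push out)

β0 stroke at R1
β1 stroke at J1
β2 stroke at Sf1
β3 stroke at R2
β4 stroke at R3
β5 stroke at R4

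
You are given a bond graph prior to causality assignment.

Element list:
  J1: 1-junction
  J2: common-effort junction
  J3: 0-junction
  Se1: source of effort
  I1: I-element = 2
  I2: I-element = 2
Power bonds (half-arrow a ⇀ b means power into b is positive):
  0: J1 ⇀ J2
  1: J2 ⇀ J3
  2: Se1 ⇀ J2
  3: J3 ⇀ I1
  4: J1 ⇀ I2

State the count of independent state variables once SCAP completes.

b2 stroke at J2  (Se1 (Se) sets effort on bond)
b0 stroke at J1  (0-jn J2 has e-setter on 2)
b1 stroke at J3  (J2 effort already set via bond 2)
b3 stroke at I1  (J3: bond 1 brought effort, rest push out)
b4 stroke at I2  (closing 1-jn rule on J1)

2  (I1, I2 all integral)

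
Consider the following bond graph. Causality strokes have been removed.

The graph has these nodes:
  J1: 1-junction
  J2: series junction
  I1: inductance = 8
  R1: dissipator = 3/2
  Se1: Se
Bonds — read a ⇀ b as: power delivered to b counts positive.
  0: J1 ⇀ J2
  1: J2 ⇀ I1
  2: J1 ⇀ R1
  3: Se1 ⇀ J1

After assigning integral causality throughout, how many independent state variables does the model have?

β3 stroke→J1  (Se1 fixes effort; stroke away)
β1 stroke→I1  (I1 outputs flow p/I1)
β0 stroke→J2  (common-f at J2 fixed by 1)
β2 stroke→J1  (J1 flow already set via bond 0)

1  (I1 all integral)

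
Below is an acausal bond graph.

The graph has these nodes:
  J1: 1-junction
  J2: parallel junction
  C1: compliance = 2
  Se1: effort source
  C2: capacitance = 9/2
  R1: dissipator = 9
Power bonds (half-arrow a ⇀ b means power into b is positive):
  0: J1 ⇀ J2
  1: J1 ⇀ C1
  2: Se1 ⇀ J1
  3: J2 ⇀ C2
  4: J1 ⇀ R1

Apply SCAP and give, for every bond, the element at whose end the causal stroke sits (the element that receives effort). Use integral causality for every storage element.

β0 stroke at J1
β1 stroke at J1
β2 stroke at J1
β3 stroke at J2
β4 stroke at R1

β2 stroke at J1  (source Se1 imposes e)
β1 stroke at J1  (prefer integral on C1)
β3 stroke at J2  (C2 integral (e out))
β0 stroke at J1  (common-e at J2 fixed by 3)
β4 stroke at R1  (J1 needs exactly one f-in)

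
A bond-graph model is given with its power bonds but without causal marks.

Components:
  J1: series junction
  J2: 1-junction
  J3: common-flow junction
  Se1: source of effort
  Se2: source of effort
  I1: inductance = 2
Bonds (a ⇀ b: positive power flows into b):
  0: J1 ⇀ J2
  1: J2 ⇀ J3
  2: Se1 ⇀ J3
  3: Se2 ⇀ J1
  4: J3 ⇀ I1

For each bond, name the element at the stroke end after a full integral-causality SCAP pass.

β2 →J3  (Se1: effort source, stroke at far end)
β3 →J1  (source Se2 imposes e)
β0 →J2  (J1: last free bond brings flow in)
β1 →J3  (closing 1-jn rule on J2)
β4 →I1  (closing 1-jn rule on J3)

bond 0 |J2
bond 1 |J3
bond 2 |J3
bond 3 |J1
bond 4 |I1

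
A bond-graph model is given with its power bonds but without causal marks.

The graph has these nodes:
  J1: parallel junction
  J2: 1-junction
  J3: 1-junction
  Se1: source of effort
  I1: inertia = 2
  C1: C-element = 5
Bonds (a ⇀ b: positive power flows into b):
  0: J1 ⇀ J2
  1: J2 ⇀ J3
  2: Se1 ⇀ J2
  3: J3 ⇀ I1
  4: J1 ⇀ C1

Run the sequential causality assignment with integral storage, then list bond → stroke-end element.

β2 stroke→J2  (source Se1 imposes e)
β3 stroke→I1  (I1 outputs flow p/I1)
β1 stroke→J3  (common-f at J3 fixed by 3)
β0 stroke→J2  (common-f at J2 fixed by 1)
β4 stroke→J1  (closing 0-jn rule on J1)

β0 |J2
β1 |J3
β2 |J2
β3 |I1
β4 |J1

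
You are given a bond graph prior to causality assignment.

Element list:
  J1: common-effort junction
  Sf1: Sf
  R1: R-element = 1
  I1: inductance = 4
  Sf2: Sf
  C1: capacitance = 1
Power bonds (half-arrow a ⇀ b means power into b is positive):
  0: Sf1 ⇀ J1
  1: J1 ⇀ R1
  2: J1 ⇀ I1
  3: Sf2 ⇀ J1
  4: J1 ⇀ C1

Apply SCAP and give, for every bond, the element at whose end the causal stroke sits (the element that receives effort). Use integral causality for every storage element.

bond 0 stroke→Sf1
bond 1 stroke→R1
bond 2 stroke→I1
bond 3 stroke→Sf2
bond 4 stroke→J1

#0 →Sf1  (Sf1 fixes flow; stroke at Sf1)
#3 →Sf2  (Sf2 fixes flow; stroke at Sf2)
#2 →I1  (I1: I, integral causality)
#4 →J1  (C1: C, integral causality)
#1 →R1  (0-jn J1 has e-setter on 4)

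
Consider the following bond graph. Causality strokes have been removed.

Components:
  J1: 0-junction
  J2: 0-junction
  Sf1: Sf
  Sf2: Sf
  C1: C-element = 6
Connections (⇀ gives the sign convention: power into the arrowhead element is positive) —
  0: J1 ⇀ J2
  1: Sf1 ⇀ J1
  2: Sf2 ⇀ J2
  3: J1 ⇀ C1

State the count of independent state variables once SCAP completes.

b1 →Sf1  (Sf1 fixes flow; stroke at Sf1)
b2 →Sf2  (Sf2: flow source, stroke at near end)
b0 →J2  (closing 0-jn rule on J2)
b3 →J1  (J1 needs exactly one e-in)

1  (C1 all integral)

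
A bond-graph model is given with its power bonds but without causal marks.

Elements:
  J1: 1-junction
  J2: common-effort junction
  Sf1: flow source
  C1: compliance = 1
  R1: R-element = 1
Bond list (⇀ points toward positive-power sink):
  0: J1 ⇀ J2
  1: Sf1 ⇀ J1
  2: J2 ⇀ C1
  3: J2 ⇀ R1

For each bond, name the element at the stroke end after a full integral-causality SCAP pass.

bond 1 stroke at Sf1  (source Sf1 imposes f)
bond 0 stroke at J1  (J1: bond 1 brought flow, rest push out)
bond 2 stroke at J2  (C1: C, integral causality)
bond 3 stroke at R1  (0-jn J2 has e-setter on 2)

#0 |J1
#1 |Sf1
#2 |J2
#3 |R1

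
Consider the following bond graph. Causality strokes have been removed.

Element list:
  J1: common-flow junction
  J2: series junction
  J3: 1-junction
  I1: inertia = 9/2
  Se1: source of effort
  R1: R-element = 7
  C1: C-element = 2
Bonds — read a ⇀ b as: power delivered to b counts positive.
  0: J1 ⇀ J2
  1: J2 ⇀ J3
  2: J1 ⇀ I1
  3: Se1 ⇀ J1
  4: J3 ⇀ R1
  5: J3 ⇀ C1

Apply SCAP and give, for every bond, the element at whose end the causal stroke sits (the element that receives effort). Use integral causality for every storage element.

b0 stroke at J1
b1 stroke at J2
b2 stroke at I1
b3 stroke at J1
b4 stroke at J3
b5 stroke at J3

β3 |J1  (source Se1 imposes e)
β2 |I1  (I1 integral (f out))
β0 |J1  (J1: bond 2 brought flow, rest push out)
β1 |J2  (common-f at J2 fixed by 0)
β4 |J3  (1-jn J3 has f-setter on 1)
β5 |J3  (common-f at J3 fixed by 1)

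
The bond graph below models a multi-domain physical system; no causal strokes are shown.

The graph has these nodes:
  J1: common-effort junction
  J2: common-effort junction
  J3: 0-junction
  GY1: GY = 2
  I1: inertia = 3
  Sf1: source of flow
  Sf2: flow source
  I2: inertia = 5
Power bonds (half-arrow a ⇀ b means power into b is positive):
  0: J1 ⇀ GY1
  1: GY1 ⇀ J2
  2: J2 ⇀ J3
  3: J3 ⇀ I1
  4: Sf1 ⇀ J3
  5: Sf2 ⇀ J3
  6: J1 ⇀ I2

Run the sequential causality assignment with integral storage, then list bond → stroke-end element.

β0 →J1
β1 →J2
β2 →J3
β3 →I1
β4 →Sf1
β5 →Sf2
β6 →I2

#4 →Sf1  (Sf1: flow source, stroke at near end)
#5 →Sf2  (Sf2 fixes flow; stroke at Sf2)
#3 →I1  (I1: I, integral causality)
#2 →J3  (only one effort-in slot at J3)
#1 →J2  (only one effort-in slot at J2)
#0 →J1  (GY GY1: same side as bond 1)
#6 →I2  (J1: bond 0 brought effort, rest push out)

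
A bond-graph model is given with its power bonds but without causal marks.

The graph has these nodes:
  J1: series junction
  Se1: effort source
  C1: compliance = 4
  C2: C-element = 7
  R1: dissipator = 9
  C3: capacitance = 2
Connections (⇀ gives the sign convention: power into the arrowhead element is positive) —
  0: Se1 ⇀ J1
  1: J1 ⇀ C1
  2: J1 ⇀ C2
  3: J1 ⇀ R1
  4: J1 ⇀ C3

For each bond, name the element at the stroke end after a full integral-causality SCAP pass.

β0 stroke→J1  (Se1 (Se) sets effort on bond)
β1 stroke→J1  (prefer integral on C1)
β2 stroke→J1  (C2: C, integral causality)
β4 stroke→J1  (C3 integral (e out))
β3 stroke→R1  (closing 1-jn rule on J1)

b0 →J1
b1 →J1
b2 →J1
b3 →R1
b4 →J1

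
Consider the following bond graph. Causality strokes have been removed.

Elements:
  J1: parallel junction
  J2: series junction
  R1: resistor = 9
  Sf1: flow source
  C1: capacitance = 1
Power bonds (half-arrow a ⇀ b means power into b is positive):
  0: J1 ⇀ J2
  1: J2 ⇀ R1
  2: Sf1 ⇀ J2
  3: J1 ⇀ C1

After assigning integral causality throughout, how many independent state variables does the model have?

1  (C1 all integral)

bond 2 stroke→Sf1  (Sf1 fixes flow; stroke at Sf1)
bond 0 stroke→J2  (J2 flow already set via bond 2)
bond 1 stroke→J2  (1-jn J2 has f-setter on 2)
bond 3 stroke→J1  (only one effort-in slot at J1)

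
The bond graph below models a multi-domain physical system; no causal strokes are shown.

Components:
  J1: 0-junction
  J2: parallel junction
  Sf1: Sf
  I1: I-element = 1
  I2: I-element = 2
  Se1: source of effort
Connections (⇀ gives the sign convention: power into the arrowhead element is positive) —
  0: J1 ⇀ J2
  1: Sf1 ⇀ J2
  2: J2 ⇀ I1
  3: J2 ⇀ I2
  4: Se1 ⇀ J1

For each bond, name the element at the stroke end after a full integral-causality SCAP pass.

b1 stroke at Sf1  (Sf1: flow source, stroke at near end)
b4 stroke at J1  (Se1 fixes effort; stroke away)
b0 stroke at J2  (J1: bond 4 brought effort, rest push out)
b2 stroke at I1  (J2: bond 0 brought effort, rest push out)
b3 stroke at I2  (common-e at J2 fixed by 0)

bond 0 →J2
bond 1 →Sf1
bond 2 →I1
bond 3 →I2
bond 4 →J1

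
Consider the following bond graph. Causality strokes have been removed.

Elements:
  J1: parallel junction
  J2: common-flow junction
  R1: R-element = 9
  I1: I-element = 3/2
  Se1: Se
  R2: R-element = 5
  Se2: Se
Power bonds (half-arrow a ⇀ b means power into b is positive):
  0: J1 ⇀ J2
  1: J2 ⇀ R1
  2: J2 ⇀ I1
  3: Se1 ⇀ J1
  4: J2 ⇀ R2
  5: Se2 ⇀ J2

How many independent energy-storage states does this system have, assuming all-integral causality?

β3 →J1  (source Se1 imposes e)
β5 →J2  (source Se2 imposes e)
β0 →J2  (0-jn J1 has e-setter on 3)
β2 →I1  (I1 outputs flow p/I1)
β1 →J2  (1-jn J2 has f-setter on 2)
β4 →J2  (J2 flow already set via bond 2)

1  (I1 all integral)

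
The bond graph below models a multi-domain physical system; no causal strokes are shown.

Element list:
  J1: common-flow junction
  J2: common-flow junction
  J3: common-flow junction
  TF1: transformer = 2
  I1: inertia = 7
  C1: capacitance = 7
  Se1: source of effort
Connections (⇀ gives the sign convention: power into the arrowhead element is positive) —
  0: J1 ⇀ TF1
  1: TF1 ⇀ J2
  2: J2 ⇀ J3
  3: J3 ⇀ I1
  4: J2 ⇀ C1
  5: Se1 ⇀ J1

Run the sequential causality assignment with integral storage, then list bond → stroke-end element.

β0 |TF1
β1 |J2
β2 |J3
β3 |I1
β4 |J2
β5 |J1

β5 →J1  (source Se1 imposes e)
β0 →TF1  (J1: last free bond brings flow in)
β1 →J2  (TF1: transformer flips bond 0)
β3 →I1  (I1 integral (f out))
β2 →J3  (J3 flow already set via bond 3)
β4 →J2  (common-f at J2 fixed by 2)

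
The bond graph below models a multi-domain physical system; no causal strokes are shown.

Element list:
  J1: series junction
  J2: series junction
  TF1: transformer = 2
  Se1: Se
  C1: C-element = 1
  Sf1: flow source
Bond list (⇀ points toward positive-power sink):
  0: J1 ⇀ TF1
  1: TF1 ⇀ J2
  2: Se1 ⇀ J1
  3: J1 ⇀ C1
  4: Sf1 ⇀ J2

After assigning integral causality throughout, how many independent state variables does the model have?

bond 2 stroke→J1  (Se1: effort source, stroke at far end)
bond 4 stroke→Sf1  (Sf1 (Sf) sets flow on bond)
bond 1 stroke→J2  (J2: bond 4 brought flow, rest push out)
bond 0 stroke→TF1  (TF TF1: opposite of bond 1)
bond 3 stroke→J1  (J1 flow already set via bond 0)

1  (C1 all integral)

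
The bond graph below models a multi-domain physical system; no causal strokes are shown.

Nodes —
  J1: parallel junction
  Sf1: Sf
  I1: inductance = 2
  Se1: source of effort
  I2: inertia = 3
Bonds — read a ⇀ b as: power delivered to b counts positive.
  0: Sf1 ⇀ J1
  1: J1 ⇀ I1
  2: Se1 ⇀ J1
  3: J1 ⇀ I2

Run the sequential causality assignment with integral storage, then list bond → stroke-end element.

#0 →Sf1  (Sf1: flow source, stroke at near end)
#2 →J1  (Se1: effort source, stroke at far end)
#1 →I1  (0-jn J1 has e-setter on 2)
#3 →I2  (J1 effort already set via bond 2)

b0 |Sf1
b1 |I1
b2 |J1
b3 |I2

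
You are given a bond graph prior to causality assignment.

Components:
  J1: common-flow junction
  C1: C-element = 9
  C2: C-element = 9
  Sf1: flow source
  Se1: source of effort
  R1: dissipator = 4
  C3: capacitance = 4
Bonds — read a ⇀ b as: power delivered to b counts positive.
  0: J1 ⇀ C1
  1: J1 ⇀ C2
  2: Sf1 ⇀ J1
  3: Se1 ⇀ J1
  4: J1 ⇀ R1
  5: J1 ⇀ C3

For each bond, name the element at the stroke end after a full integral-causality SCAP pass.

#2 stroke→Sf1  (Sf1: flow source, stroke at near end)
#3 stroke→J1  (Se1: effort source, stroke at far end)
#0 stroke→J1  (J1 flow already set via bond 2)
#1 stroke→J1  (J1: bond 2 brought flow, rest push out)
#4 stroke→J1  (1-jn J1 has f-setter on 2)
#5 stroke→J1  (common-f at J1 fixed by 2)

#0 stroke at J1
#1 stroke at J1
#2 stroke at Sf1
#3 stroke at J1
#4 stroke at J1
#5 stroke at J1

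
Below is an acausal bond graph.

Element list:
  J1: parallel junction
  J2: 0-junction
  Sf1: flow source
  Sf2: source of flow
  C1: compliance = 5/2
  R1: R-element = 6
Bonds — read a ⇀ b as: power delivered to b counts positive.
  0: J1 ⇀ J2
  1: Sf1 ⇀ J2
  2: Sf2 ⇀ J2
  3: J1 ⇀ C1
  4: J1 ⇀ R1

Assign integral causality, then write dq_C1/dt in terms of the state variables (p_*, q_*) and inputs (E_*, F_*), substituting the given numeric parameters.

β1 |Sf1  (Sf1 (Sf) sets flow on bond)
β2 |Sf2  (Sf2 (Sf) sets flow on bond)
β0 |J2  (J2 needs exactly one e-in)
β3 |J1  (prefer integral on C1)
β4 |R1  (J1: bond 3 brought effort, rest push out)

dq_C1/dt = F_Sf1 + F_Sf2 - q_C1/15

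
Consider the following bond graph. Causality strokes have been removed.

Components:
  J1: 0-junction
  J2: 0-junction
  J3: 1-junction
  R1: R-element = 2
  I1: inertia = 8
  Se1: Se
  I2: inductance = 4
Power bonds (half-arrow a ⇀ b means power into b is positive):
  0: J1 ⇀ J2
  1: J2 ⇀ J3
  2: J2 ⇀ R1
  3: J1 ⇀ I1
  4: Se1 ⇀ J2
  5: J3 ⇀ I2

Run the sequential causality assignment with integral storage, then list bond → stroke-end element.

b0 stroke→J1
b1 stroke→J3
b2 stroke→R1
b3 stroke→I1
b4 stroke→J2
b5 stroke→I2

β4 stroke at J2  (source Se1 imposes e)
β0 stroke at J1  (J2 effort already set via bond 4)
β1 stroke at J3  (common-e at J2 fixed by 4)
β2 stroke at R1  (common-e at J2 fixed by 4)
β5 stroke at I2  (closing 1-jn rule on J3)
β3 stroke at I1  (J1: bond 0 brought effort, rest push out)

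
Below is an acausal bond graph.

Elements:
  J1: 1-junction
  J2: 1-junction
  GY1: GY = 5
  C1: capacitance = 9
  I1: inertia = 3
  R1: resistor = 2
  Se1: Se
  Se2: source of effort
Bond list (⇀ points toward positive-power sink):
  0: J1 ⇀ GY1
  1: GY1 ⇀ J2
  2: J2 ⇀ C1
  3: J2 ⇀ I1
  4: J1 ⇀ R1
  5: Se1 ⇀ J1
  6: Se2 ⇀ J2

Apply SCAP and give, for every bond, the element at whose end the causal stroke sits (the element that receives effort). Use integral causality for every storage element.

β5 stroke→J1  (Se1: effort source, stroke at far end)
β6 stroke→J2  (source Se2 imposes e)
β2 stroke→J2  (C1 outputs effort q/C1)
β3 stroke→I1  (I1 outputs flow p/I1)
β1 stroke→J2  (J2: bond 3 brought flow, rest push out)
β0 stroke→J1  (GY GY1: same side as bond 1)
β4 stroke→R1  (J1: last free bond brings flow in)

β0 stroke at J1
β1 stroke at J2
β2 stroke at J2
β3 stroke at I1
β4 stroke at R1
β5 stroke at J1
β6 stroke at J2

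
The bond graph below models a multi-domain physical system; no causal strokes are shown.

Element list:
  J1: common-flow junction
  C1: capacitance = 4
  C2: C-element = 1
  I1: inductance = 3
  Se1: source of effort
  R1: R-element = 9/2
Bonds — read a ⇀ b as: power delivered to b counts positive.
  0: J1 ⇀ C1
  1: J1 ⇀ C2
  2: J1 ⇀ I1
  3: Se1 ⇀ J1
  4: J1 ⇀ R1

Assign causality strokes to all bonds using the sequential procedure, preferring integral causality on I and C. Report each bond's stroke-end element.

bond 3 stroke at J1  (Se1 (Se) sets effort on bond)
bond 0 stroke at J1  (C1 outputs effort q/C1)
bond 1 stroke at J1  (C2 outputs effort q/C2)
bond 2 stroke at I1  (I1 outputs flow p/I1)
bond 4 stroke at J1  (1-jn J1 has f-setter on 2)

b0 stroke at J1
b1 stroke at J1
b2 stroke at I1
b3 stroke at J1
b4 stroke at J1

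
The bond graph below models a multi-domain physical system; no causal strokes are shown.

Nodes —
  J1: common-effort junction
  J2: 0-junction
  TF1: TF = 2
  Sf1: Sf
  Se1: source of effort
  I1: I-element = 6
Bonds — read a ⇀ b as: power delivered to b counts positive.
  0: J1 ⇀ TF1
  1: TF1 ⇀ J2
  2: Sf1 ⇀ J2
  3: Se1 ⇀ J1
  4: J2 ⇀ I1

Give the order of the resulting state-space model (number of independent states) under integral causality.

bond 2 |Sf1  (Sf1 (Sf) sets flow on bond)
bond 3 |J1  (source Se1 imposes e)
bond 0 |TF1  (common-e at J1 fixed by 3)
bond 1 |J2  (TF TF1: opposite of bond 0)
bond 4 |I1  (J2 effort already set via bond 1)

1  (I1 all integral)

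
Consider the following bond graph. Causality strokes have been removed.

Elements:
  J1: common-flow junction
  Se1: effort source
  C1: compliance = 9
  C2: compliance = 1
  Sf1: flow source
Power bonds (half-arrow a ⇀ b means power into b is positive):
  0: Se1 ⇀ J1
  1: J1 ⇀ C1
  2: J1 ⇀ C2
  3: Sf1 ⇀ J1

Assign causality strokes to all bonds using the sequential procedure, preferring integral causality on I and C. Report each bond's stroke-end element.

b0 stroke→J1
b1 stroke→J1
b2 stroke→J1
b3 stroke→Sf1

b0 →J1  (Se1: effort source, stroke at far end)
b3 →Sf1  (Sf1: flow source, stroke at near end)
b1 →J1  (common-f at J1 fixed by 3)
b2 →J1  (J1: bond 3 brought flow, rest push out)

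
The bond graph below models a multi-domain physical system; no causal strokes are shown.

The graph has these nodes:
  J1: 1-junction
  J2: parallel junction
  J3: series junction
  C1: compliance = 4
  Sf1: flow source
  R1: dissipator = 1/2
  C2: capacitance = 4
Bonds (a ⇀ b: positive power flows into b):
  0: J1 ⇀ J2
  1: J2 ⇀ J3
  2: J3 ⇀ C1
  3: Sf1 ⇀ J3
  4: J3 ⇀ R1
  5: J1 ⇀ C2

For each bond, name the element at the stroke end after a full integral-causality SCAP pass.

b0 stroke→J2
b1 stroke→J3
b2 stroke→J3
b3 stroke→Sf1
b4 stroke→J3
b5 stroke→J1

b3 stroke at Sf1  (Sf1 fixes flow; stroke at Sf1)
b1 stroke at J3  (1-jn J3 has f-setter on 3)
b2 stroke at J3  (J3 flow already set via bond 3)
b4 stroke at J3  (common-f at J3 fixed by 3)
b0 stroke at J2  (J2: last free bond brings effort in)
b5 stroke at J1  (J1: bond 0 brought flow, rest push out)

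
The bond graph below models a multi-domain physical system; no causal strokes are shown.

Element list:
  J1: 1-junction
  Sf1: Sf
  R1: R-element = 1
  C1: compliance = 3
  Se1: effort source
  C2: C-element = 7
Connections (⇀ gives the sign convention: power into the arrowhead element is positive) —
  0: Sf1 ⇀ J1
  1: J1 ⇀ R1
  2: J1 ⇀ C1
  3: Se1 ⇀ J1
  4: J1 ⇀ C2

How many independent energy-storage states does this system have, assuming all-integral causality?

β0 |Sf1  (source Sf1 imposes f)
β3 |J1  (Se1: effort source, stroke at far end)
β1 |J1  (J1 flow already set via bond 0)
β2 |J1  (1-jn J1 has f-setter on 0)
β4 |J1  (J1: bond 0 brought flow, rest push out)

2  (C1, C2 all integral)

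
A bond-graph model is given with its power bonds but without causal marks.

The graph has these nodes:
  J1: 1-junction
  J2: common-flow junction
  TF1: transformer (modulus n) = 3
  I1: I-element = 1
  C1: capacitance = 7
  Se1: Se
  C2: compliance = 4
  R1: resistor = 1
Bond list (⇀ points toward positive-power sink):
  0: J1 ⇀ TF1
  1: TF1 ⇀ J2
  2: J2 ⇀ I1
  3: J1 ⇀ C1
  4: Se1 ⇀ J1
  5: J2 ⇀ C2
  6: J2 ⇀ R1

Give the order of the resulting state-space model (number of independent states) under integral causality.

#4 |J1  (Se1 fixes effort; stroke away)
#2 |I1  (I1: I, integral causality)
#1 |J2  (common-f at J2 fixed by 2)
#5 |J2  (1-jn J2 has f-setter on 2)
#6 |J2  (J2 flow already set via bond 2)
#0 |TF1  (TF TF1: opposite of bond 1)
#3 |J1  (common-f at J1 fixed by 0)

3  (C1, C2, I1 all integral)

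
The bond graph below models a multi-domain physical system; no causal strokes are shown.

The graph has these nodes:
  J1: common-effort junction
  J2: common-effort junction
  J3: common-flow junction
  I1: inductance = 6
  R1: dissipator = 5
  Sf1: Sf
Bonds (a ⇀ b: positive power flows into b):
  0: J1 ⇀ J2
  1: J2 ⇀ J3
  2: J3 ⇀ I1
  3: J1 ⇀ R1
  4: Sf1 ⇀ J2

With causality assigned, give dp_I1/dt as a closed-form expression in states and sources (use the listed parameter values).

b4 →Sf1  (Sf1: flow source, stroke at near end)
b2 →I1  (I1: I, integral causality)
b1 →J3  (common-f at J3 fixed by 2)
b0 →J2  (J2 needs exactly one e-in)
b3 →J1  (only one effort-in slot at J1)

dp_I1/dt = 5*F_Sf1 - 5*p_I1/6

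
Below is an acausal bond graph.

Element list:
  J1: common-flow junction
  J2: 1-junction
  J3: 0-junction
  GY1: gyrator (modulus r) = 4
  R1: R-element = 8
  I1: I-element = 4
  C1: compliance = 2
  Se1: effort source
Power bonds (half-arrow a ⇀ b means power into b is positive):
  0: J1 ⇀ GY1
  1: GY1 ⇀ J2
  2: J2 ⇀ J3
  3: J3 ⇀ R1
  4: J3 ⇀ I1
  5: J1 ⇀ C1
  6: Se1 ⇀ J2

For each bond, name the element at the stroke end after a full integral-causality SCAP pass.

#6 →J2  (Se1 (Se) sets effort on bond)
#4 →I1  (I1 outputs flow p/I1)
#5 →J1  (C1: C, integral causality)
#0 →GY1  (J1: last free bond brings flow in)
#1 →GY1  (GY GY1: same side as bond 0)
#2 →J2  (J2 flow already set via bond 1)
#3 →J3  (closing 0-jn rule on J3)

bond 0 stroke at GY1
bond 1 stroke at GY1
bond 2 stroke at J2
bond 3 stroke at J3
bond 4 stroke at I1
bond 5 stroke at J1
bond 6 stroke at J2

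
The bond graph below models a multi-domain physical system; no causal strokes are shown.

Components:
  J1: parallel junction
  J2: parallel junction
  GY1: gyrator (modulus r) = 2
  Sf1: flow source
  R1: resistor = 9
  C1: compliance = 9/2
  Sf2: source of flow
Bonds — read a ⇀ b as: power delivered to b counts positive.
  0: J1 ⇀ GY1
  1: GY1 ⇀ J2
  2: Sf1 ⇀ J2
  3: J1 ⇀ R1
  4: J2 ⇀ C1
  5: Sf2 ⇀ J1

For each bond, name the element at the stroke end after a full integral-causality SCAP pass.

β2 stroke at Sf1  (source Sf1 imposes f)
β5 stroke at Sf2  (Sf2 fixes flow; stroke at Sf2)
β4 stroke at J2  (C1 outputs effort q/C1)
β1 stroke at GY1  (J2: bond 4 brought effort, rest push out)
β0 stroke at GY1  (through GY1, causality inverts; strokes same side of GY1)
β3 stroke at J1  (only one effort-in slot at J1)

#0 stroke→GY1
#1 stroke→GY1
#2 stroke→Sf1
#3 stroke→J1
#4 stroke→J2
#5 stroke→Sf2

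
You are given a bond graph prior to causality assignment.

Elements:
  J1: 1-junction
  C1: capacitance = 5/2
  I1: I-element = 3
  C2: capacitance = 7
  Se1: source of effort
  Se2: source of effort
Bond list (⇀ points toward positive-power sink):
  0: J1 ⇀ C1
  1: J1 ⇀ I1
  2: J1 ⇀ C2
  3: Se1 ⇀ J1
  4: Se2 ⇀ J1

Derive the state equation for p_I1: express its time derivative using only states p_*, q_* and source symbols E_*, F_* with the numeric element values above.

dp_I1/dt = E_Se1 + E_Se2 - 2*q_C1/5 - q_C2/7

b3 →J1  (Se1 (Se) sets effort on bond)
b4 →J1  (source Se2 imposes e)
b0 →J1  (C1: C, integral causality)
b1 →I1  (I1: I, integral causality)
b2 →J1  (J1 flow already set via bond 1)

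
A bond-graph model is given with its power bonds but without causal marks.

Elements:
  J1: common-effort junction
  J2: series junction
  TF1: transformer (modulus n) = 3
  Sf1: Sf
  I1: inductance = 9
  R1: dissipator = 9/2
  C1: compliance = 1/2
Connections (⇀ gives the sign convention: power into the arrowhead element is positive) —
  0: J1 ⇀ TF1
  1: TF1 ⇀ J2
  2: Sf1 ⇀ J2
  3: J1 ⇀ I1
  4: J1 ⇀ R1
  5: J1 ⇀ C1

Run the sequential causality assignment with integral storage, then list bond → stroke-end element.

b2 stroke→Sf1  (source Sf1 imposes f)
b1 stroke→J2  (common-f at J2 fixed by 2)
b0 stroke→TF1  (through TF1, causality passes straight; one stroke at TF1)
b3 stroke→I1  (prefer integral on I1)
b5 stroke→J1  (C1 integral (e out))
b4 stroke→R1  (0-jn J1 has e-setter on 5)

bond 0 |TF1
bond 1 |J2
bond 2 |Sf1
bond 3 |I1
bond 4 |R1
bond 5 |J1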